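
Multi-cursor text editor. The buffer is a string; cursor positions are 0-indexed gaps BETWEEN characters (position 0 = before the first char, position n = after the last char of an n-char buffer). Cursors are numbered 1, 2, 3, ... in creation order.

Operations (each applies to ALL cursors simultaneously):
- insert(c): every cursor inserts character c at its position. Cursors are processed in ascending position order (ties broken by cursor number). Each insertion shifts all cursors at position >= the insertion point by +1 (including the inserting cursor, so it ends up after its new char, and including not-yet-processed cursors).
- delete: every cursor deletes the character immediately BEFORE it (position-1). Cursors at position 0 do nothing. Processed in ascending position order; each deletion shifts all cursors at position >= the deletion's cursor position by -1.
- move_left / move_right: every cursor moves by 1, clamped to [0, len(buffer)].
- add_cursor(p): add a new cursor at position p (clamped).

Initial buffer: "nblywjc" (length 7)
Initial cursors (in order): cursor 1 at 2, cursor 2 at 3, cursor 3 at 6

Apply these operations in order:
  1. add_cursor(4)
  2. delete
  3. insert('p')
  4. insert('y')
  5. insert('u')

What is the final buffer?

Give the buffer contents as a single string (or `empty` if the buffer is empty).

Answer: npppyyyuuuwpyuc

Derivation:
After op 1 (add_cursor(4)): buffer="nblywjc" (len 7), cursors c1@2 c2@3 c4@4 c3@6, authorship .......
After op 2 (delete): buffer="nwc" (len 3), cursors c1@1 c2@1 c4@1 c3@2, authorship ...
After op 3 (insert('p')): buffer="npppwpc" (len 7), cursors c1@4 c2@4 c4@4 c3@6, authorship .124.3.
After op 4 (insert('y')): buffer="npppyyywpyc" (len 11), cursors c1@7 c2@7 c4@7 c3@10, authorship .124124.33.
After op 5 (insert('u')): buffer="npppyyyuuuwpyuc" (len 15), cursors c1@10 c2@10 c4@10 c3@14, authorship .124124124.333.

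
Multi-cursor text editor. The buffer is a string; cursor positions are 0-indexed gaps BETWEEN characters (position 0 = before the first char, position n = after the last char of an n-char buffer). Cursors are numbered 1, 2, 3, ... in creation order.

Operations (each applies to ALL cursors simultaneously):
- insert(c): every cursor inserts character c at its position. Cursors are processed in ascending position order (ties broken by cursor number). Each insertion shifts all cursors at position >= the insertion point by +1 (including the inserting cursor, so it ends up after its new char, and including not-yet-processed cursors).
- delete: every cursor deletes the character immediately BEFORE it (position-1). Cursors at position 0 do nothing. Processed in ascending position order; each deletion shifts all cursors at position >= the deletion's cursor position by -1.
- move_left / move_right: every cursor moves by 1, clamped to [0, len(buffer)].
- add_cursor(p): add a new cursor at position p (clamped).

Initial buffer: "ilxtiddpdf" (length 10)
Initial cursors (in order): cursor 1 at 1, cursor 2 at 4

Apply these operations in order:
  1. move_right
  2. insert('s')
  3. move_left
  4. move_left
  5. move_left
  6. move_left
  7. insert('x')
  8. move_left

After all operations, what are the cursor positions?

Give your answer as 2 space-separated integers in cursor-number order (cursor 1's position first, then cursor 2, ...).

After op 1 (move_right): buffer="ilxtiddpdf" (len 10), cursors c1@2 c2@5, authorship ..........
After op 2 (insert('s')): buffer="ilsxtisddpdf" (len 12), cursors c1@3 c2@7, authorship ..1...2.....
After op 3 (move_left): buffer="ilsxtisddpdf" (len 12), cursors c1@2 c2@6, authorship ..1...2.....
After op 4 (move_left): buffer="ilsxtisddpdf" (len 12), cursors c1@1 c2@5, authorship ..1...2.....
After op 5 (move_left): buffer="ilsxtisddpdf" (len 12), cursors c1@0 c2@4, authorship ..1...2.....
After op 6 (move_left): buffer="ilsxtisddpdf" (len 12), cursors c1@0 c2@3, authorship ..1...2.....
After op 7 (insert('x')): buffer="xilsxxtisddpdf" (len 14), cursors c1@1 c2@5, authorship 1..12...2.....
After op 8 (move_left): buffer="xilsxxtisddpdf" (len 14), cursors c1@0 c2@4, authorship 1..12...2.....

Answer: 0 4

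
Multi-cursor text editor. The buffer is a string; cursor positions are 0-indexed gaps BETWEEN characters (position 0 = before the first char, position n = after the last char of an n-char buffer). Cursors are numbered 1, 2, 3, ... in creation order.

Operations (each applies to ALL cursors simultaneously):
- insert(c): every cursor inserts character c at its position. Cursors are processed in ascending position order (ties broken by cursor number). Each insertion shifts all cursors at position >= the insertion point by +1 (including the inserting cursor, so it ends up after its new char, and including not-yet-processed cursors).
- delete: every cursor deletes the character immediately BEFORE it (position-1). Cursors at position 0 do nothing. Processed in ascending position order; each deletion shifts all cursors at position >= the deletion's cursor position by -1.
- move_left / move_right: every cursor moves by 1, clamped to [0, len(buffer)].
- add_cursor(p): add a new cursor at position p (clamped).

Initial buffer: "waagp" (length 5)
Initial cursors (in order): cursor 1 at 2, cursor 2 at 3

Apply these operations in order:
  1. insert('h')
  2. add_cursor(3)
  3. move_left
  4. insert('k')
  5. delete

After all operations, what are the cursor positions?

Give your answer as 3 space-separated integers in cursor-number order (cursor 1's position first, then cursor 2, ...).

Answer: 2 4 2

Derivation:
After op 1 (insert('h')): buffer="wahahgp" (len 7), cursors c1@3 c2@5, authorship ..1.2..
After op 2 (add_cursor(3)): buffer="wahahgp" (len 7), cursors c1@3 c3@3 c2@5, authorship ..1.2..
After op 3 (move_left): buffer="wahahgp" (len 7), cursors c1@2 c3@2 c2@4, authorship ..1.2..
After op 4 (insert('k')): buffer="wakkhakhgp" (len 10), cursors c1@4 c3@4 c2@7, authorship ..131.22..
After op 5 (delete): buffer="wahahgp" (len 7), cursors c1@2 c3@2 c2@4, authorship ..1.2..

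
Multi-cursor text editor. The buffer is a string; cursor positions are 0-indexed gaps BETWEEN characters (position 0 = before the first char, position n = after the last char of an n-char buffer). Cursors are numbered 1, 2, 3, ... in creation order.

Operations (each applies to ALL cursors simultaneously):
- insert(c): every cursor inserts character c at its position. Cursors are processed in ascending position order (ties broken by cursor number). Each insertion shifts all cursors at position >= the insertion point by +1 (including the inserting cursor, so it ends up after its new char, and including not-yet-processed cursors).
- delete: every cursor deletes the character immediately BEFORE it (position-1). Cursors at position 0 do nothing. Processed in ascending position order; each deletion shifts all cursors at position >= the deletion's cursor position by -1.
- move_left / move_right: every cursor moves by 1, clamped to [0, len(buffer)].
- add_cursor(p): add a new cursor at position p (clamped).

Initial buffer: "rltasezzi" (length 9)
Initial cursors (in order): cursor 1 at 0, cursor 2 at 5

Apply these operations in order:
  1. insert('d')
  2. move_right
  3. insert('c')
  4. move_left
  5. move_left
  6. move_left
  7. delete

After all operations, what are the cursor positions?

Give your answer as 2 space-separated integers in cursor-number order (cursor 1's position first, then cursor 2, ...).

Answer: 0 6

Derivation:
After op 1 (insert('d')): buffer="drltasdezzi" (len 11), cursors c1@1 c2@7, authorship 1.....2....
After op 2 (move_right): buffer="drltasdezzi" (len 11), cursors c1@2 c2@8, authorship 1.....2....
After op 3 (insert('c')): buffer="drcltasdeczzi" (len 13), cursors c1@3 c2@10, authorship 1.1....2.2...
After op 4 (move_left): buffer="drcltasdeczzi" (len 13), cursors c1@2 c2@9, authorship 1.1....2.2...
After op 5 (move_left): buffer="drcltasdeczzi" (len 13), cursors c1@1 c2@8, authorship 1.1....2.2...
After op 6 (move_left): buffer="drcltasdeczzi" (len 13), cursors c1@0 c2@7, authorship 1.1....2.2...
After op 7 (delete): buffer="drcltadeczzi" (len 12), cursors c1@0 c2@6, authorship 1.1...2.2...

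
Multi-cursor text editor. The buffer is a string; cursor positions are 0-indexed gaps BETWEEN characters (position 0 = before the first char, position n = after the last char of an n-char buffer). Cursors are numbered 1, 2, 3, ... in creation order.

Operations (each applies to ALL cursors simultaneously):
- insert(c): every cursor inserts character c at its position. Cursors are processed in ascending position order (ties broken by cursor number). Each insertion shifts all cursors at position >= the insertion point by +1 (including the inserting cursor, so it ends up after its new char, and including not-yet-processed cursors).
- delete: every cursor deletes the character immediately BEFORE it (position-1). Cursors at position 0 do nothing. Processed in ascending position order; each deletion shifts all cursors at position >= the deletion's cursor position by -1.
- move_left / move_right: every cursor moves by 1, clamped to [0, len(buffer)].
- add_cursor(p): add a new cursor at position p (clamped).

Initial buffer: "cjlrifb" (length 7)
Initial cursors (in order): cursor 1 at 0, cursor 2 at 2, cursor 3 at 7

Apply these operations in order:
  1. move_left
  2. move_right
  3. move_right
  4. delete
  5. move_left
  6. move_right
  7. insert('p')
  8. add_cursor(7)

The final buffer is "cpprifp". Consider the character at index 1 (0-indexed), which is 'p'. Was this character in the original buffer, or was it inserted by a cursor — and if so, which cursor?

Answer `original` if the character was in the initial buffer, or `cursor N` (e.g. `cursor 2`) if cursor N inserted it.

Answer: cursor 1

Derivation:
After op 1 (move_left): buffer="cjlrifb" (len 7), cursors c1@0 c2@1 c3@6, authorship .......
After op 2 (move_right): buffer="cjlrifb" (len 7), cursors c1@1 c2@2 c3@7, authorship .......
After op 3 (move_right): buffer="cjlrifb" (len 7), cursors c1@2 c2@3 c3@7, authorship .......
After op 4 (delete): buffer="crif" (len 4), cursors c1@1 c2@1 c3@4, authorship ....
After op 5 (move_left): buffer="crif" (len 4), cursors c1@0 c2@0 c3@3, authorship ....
After op 6 (move_right): buffer="crif" (len 4), cursors c1@1 c2@1 c3@4, authorship ....
After op 7 (insert('p')): buffer="cpprifp" (len 7), cursors c1@3 c2@3 c3@7, authorship .12...3
After op 8 (add_cursor(7)): buffer="cpprifp" (len 7), cursors c1@3 c2@3 c3@7 c4@7, authorship .12...3
Authorship (.=original, N=cursor N): . 1 2 . . . 3
Index 1: author = 1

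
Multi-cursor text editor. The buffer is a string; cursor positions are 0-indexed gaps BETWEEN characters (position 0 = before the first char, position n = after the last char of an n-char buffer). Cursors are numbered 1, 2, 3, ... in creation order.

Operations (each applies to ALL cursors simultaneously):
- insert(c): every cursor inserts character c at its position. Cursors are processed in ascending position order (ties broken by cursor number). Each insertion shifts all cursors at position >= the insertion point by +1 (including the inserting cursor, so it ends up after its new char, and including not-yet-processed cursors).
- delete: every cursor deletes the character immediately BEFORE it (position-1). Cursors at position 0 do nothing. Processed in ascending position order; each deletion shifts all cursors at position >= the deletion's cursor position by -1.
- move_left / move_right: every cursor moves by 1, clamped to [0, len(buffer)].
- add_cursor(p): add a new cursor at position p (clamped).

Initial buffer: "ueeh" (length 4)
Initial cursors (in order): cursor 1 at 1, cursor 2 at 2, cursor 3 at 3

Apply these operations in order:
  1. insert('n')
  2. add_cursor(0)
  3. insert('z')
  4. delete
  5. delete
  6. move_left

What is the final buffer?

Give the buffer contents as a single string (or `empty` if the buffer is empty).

Answer: ueeh

Derivation:
After op 1 (insert('n')): buffer="unenenh" (len 7), cursors c1@2 c2@4 c3@6, authorship .1.2.3.
After op 2 (add_cursor(0)): buffer="unenenh" (len 7), cursors c4@0 c1@2 c2@4 c3@6, authorship .1.2.3.
After op 3 (insert('z')): buffer="zunzenzenzh" (len 11), cursors c4@1 c1@4 c2@7 c3@10, authorship 4.11.22.33.
After op 4 (delete): buffer="unenenh" (len 7), cursors c4@0 c1@2 c2@4 c3@6, authorship .1.2.3.
After op 5 (delete): buffer="ueeh" (len 4), cursors c4@0 c1@1 c2@2 c3@3, authorship ....
After op 6 (move_left): buffer="ueeh" (len 4), cursors c1@0 c4@0 c2@1 c3@2, authorship ....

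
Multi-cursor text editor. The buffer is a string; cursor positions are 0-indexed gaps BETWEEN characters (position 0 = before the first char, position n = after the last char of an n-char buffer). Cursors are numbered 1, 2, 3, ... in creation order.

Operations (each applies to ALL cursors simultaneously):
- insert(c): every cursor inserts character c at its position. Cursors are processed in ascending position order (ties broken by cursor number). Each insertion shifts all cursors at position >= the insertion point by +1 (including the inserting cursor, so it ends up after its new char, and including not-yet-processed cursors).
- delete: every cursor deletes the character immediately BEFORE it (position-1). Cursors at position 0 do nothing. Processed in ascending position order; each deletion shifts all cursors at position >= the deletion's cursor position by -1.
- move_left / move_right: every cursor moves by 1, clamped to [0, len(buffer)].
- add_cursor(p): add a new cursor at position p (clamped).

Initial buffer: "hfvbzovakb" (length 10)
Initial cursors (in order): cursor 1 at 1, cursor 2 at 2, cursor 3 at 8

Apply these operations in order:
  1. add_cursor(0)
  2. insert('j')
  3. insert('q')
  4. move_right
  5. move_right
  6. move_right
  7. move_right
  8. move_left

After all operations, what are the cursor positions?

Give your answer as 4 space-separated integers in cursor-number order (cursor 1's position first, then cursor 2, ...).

Answer: 8 11 17 5

Derivation:
After op 1 (add_cursor(0)): buffer="hfvbzovakb" (len 10), cursors c4@0 c1@1 c2@2 c3@8, authorship ..........
After op 2 (insert('j')): buffer="jhjfjvbzovajkb" (len 14), cursors c4@1 c1@3 c2@5 c3@12, authorship 4.1.2......3..
After op 3 (insert('q')): buffer="jqhjqfjqvbzovajqkb" (len 18), cursors c4@2 c1@5 c2@8 c3@16, authorship 44.11.22......33..
After op 4 (move_right): buffer="jqhjqfjqvbzovajqkb" (len 18), cursors c4@3 c1@6 c2@9 c3@17, authorship 44.11.22......33..
After op 5 (move_right): buffer="jqhjqfjqvbzovajqkb" (len 18), cursors c4@4 c1@7 c2@10 c3@18, authorship 44.11.22......33..
After op 6 (move_right): buffer="jqhjqfjqvbzovajqkb" (len 18), cursors c4@5 c1@8 c2@11 c3@18, authorship 44.11.22......33..
After op 7 (move_right): buffer="jqhjqfjqvbzovajqkb" (len 18), cursors c4@6 c1@9 c2@12 c3@18, authorship 44.11.22......33..
After op 8 (move_left): buffer="jqhjqfjqvbzovajqkb" (len 18), cursors c4@5 c1@8 c2@11 c3@17, authorship 44.11.22......33..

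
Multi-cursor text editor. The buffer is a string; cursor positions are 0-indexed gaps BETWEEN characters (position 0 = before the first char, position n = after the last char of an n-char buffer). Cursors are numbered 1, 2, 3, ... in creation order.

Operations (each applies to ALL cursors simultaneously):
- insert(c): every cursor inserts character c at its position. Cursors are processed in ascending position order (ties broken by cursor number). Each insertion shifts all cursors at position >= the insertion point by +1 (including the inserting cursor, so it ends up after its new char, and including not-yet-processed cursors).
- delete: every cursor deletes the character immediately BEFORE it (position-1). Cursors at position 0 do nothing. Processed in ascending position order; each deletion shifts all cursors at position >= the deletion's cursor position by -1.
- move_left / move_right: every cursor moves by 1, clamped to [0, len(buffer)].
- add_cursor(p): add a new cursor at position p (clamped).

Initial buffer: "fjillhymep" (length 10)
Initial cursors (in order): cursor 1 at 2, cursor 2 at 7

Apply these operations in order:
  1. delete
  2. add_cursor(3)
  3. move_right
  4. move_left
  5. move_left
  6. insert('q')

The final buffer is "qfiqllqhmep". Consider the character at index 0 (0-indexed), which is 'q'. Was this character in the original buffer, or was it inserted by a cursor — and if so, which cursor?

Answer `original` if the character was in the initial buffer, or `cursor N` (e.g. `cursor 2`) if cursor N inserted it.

Answer: cursor 1

Derivation:
After op 1 (delete): buffer="fillhmep" (len 8), cursors c1@1 c2@5, authorship ........
After op 2 (add_cursor(3)): buffer="fillhmep" (len 8), cursors c1@1 c3@3 c2@5, authorship ........
After op 3 (move_right): buffer="fillhmep" (len 8), cursors c1@2 c3@4 c2@6, authorship ........
After op 4 (move_left): buffer="fillhmep" (len 8), cursors c1@1 c3@3 c2@5, authorship ........
After op 5 (move_left): buffer="fillhmep" (len 8), cursors c1@0 c3@2 c2@4, authorship ........
After op 6 (insert('q')): buffer="qfiqllqhmep" (len 11), cursors c1@1 c3@4 c2@7, authorship 1..3..2....
Authorship (.=original, N=cursor N): 1 . . 3 . . 2 . . . .
Index 0: author = 1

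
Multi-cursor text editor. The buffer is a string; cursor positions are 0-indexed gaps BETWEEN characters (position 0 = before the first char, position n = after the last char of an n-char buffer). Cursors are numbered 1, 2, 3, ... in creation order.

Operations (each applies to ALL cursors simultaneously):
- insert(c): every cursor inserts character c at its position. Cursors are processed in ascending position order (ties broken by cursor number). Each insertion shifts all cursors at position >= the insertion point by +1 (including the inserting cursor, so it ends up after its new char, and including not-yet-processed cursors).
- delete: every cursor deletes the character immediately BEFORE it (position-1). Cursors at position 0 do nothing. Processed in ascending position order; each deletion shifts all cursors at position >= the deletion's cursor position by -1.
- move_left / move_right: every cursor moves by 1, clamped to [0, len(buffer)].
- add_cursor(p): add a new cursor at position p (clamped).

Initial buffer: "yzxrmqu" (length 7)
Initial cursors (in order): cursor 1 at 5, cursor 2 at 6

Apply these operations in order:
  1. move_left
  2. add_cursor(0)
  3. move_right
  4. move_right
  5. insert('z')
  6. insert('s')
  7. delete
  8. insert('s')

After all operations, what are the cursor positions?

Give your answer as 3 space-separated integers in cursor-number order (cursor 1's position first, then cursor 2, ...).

Answer: 10 13 4

Derivation:
After op 1 (move_left): buffer="yzxrmqu" (len 7), cursors c1@4 c2@5, authorship .......
After op 2 (add_cursor(0)): buffer="yzxrmqu" (len 7), cursors c3@0 c1@4 c2@5, authorship .......
After op 3 (move_right): buffer="yzxrmqu" (len 7), cursors c3@1 c1@5 c2@6, authorship .......
After op 4 (move_right): buffer="yzxrmqu" (len 7), cursors c3@2 c1@6 c2@7, authorship .......
After op 5 (insert('z')): buffer="yzzxrmqzuz" (len 10), cursors c3@3 c1@8 c2@10, authorship ..3....1.2
After op 6 (insert('s')): buffer="yzzsxrmqzsuzs" (len 13), cursors c3@4 c1@10 c2@13, authorship ..33....11.22
After op 7 (delete): buffer="yzzxrmqzuz" (len 10), cursors c3@3 c1@8 c2@10, authorship ..3....1.2
After op 8 (insert('s')): buffer="yzzsxrmqzsuzs" (len 13), cursors c3@4 c1@10 c2@13, authorship ..33....11.22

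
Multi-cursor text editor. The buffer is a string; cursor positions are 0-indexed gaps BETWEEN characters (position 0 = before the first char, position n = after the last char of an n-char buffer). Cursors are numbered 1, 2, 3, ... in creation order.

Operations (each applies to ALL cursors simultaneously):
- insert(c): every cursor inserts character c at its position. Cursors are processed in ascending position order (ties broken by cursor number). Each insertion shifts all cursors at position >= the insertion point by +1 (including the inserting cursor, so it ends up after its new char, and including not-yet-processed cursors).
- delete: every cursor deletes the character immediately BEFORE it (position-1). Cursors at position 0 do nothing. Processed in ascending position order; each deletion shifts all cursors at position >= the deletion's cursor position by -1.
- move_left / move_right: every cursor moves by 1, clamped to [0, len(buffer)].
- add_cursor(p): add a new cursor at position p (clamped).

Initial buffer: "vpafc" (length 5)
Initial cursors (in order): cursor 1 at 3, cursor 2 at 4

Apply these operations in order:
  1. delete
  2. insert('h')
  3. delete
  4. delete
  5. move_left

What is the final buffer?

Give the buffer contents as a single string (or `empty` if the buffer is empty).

After op 1 (delete): buffer="vpc" (len 3), cursors c1@2 c2@2, authorship ...
After op 2 (insert('h')): buffer="vphhc" (len 5), cursors c1@4 c2@4, authorship ..12.
After op 3 (delete): buffer="vpc" (len 3), cursors c1@2 c2@2, authorship ...
After op 4 (delete): buffer="c" (len 1), cursors c1@0 c2@0, authorship .
After op 5 (move_left): buffer="c" (len 1), cursors c1@0 c2@0, authorship .

Answer: c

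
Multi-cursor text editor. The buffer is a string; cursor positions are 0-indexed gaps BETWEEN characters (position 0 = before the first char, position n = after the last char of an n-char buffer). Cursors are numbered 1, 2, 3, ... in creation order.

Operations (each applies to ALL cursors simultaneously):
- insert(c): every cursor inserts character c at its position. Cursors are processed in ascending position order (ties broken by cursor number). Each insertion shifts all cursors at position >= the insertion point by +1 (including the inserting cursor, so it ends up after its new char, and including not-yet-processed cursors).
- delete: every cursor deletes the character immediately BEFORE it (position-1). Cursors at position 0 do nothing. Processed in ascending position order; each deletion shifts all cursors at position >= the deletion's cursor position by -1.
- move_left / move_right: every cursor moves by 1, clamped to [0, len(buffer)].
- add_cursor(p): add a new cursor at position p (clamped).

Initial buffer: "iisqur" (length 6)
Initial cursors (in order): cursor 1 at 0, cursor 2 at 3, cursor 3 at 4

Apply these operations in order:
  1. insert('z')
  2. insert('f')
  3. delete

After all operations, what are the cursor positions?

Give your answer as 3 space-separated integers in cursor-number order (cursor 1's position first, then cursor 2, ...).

After op 1 (insert('z')): buffer="ziiszqzur" (len 9), cursors c1@1 c2@5 c3@7, authorship 1...2.3..
After op 2 (insert('f')): buffer="zfiiszfqzfur" (len 12), cursors c1@2 c2@7 c3@10, authorship 11...22.33..
After op 3 (delete): buffer="ziiszqzur" (len 9), cursors c1@1 c2@5 c3@7, authorship 1...2.3..

Answer: 1 5 7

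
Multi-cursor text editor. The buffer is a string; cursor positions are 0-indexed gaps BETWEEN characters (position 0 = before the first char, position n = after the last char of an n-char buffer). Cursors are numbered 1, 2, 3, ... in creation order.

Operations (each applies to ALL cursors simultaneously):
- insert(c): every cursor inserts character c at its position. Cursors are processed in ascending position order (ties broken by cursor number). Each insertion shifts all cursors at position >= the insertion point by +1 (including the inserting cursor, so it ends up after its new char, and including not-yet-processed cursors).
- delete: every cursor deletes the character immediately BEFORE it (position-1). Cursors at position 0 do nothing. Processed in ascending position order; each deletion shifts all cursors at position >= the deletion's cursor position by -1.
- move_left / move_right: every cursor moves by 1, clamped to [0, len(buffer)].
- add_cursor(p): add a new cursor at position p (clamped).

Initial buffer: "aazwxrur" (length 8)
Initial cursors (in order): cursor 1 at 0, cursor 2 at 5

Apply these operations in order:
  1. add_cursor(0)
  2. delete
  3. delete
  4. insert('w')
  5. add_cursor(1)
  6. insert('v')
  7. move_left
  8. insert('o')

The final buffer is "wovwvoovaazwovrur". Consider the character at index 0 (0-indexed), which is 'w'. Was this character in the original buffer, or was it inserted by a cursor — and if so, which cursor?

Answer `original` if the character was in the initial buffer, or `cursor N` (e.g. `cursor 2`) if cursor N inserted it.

Answer: cursor 1

Derivation:
After op 1 (add_cursor(0)): buffer="aazwxrur" (len 8), cursors c1@0 c3@0 c2@5, authorship ........
After op 2 (delete): buffer="aazwrur" (len 7), cursors c1@0 c3@0 c2@4, authorship .......
After op 3 (delete): buffer="aazrur" (len 6), cursors c1@0 c3@0 c2@3, authorship ......
After op 4 (insert('w')): buffer="wwaazwrur" (len 9), cursors c1@2 c3@2 c2@6, authorship 13...2...
After op 5 (add_cursor(1)): buffer="wwaazwrur" (len 9), cursors c4@1 c1@2 c3@2 c2@6, authorship 13...2...
After op 6 (insert('v')): buffer="wvwvvaazwvrur" (len 13), cursors c4@2 c1@5 c3@5 c2@10, authorship 14313...22...
After op 7 (move_left): buffer="wvwvvaazwvrur" (len 13), cursors c4@1 c1@4 c3@4 c2@9, authorship 14313...22...
After op 8 (insert('o')): buffer="wovwvoovaazwovrur" (len 17), cursors c4@2 c1@7 c3@7 c2@13, authorship 14431133...222...
Authorship (.=original, N=cursor N): 1 4 4 3 1 1 3 3 . . . 2 2 2 . . .
Index 0: author = 1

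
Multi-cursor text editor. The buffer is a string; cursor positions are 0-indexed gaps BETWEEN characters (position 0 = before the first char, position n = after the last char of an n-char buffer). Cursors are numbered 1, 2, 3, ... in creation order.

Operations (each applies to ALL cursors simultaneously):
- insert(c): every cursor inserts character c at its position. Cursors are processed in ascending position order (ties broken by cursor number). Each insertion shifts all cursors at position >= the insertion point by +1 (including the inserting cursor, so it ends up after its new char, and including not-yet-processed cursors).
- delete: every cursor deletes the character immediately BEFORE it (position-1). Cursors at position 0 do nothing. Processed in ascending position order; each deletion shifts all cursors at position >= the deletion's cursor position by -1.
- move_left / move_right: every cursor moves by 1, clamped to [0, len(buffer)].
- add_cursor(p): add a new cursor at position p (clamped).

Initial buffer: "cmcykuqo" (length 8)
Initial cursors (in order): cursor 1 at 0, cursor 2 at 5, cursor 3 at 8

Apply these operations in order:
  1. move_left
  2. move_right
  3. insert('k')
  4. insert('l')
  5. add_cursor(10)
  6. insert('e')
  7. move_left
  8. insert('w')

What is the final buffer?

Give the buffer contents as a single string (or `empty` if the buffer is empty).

Answer: cklwemcykklweuweqoklwe

Derivation:
After op 1 (move_left): buffer="cmcykuqo" (len 8), cursors c1@0 c2@4 c3@7, authorship ........
After op 2 (move_right): buffer="cmcykuqo" (len 8), cursors c1@1 c2@5 c3@8, authorship ........
After op 3 (insert('k')): buffer="ckmcykkuqok" (len 11), cursors c1@2 c2@7 c3@11, authorship .1....2...3
After op 4 (insert('l')): buffer="cklmcykkluqokl" (len 14), cursors c1@3 c2@9 c3@14, authorship .11....22...33
After op 5 (add_cursor(10)): buffer="cklmcykkluqokl" (len 14), cursors c1@3 c2@9 c4@10 c3@14, authorship .11....22...33
After op 6 (insert('e')): buffer="cklemcykkleueqokle" (len 18), cursors c1@4 c2@11 c4@13 c3@18, authorship .111....222.4..333
After op 7 (move_left): buffer="cklemcykkleueqokle" (len 18), cursors c1@3 c2@10 c4@12 c3@17, authorship .111....222.4..333
After op 8 (insert('w')): buffer="cklwemcykklweuweqoklwe" (len 22), cursors c1@4 c2@12 c4@15 c3@21, authorship .1111....2222.44..3333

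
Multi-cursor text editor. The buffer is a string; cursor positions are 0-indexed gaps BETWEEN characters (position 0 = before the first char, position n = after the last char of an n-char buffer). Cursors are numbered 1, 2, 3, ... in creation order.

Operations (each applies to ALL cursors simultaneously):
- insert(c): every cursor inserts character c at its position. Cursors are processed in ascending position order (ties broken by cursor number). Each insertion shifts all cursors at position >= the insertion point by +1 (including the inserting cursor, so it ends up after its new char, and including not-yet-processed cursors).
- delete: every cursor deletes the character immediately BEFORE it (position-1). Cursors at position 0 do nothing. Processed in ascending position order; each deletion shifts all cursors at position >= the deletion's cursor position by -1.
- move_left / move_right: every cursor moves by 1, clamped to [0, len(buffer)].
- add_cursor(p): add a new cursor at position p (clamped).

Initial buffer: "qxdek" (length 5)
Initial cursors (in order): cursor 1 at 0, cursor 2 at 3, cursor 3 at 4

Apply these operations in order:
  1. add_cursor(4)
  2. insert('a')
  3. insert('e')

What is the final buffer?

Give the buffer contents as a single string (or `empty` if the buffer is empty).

Answer: aeqxdaeeaaeek

Derivation:
After op 1 (add_cursor(4)): buffer="qxdek" (len 5), cursors c1@0 c2@3 c3@4 c4@4, authorship .....
After op 2 (insert('a')): buffer="aqxdaeaak" (len 9), cursors c1@1 c2@5 c3@8 c4@8, authorship 1...2.34.
After op 3 (insert('e')): buffer="aeqxdaeeaaeek" (len 13), cursors c1@2 c2@7 c3@12 c4@12, authorship 11...22.3434.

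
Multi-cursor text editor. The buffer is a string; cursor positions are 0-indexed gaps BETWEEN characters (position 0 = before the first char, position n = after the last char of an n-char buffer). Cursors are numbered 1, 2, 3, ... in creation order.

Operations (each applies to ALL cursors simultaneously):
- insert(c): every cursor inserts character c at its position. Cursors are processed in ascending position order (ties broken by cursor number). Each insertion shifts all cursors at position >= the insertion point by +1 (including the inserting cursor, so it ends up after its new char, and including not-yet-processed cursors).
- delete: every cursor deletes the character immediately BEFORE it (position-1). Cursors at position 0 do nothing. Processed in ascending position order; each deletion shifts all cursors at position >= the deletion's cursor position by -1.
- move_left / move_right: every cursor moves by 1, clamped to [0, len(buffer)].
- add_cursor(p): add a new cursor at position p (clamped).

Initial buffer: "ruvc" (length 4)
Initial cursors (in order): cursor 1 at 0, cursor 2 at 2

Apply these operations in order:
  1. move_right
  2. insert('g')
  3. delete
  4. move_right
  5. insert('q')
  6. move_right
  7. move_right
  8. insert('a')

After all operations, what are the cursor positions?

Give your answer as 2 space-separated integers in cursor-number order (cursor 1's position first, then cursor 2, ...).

Answer: 6 8

Derivation:
After op 1 (move_right): buffer="ruvc" (len 4), cursors c1@1 c2@3, authorship ....
After op 2 (insert('g')): buffer="rguvgc" (len 6), cursors c1@2 c2@5, authorship .1..2.
After op 3 (delete): buffer="ruvc" (len 4), cursors c1@1 c2@3, authorship ....
After op 4 (move_right): buffer="ruvc" (len 4), cursors c1@2 c2@4, authorship ....
After op 5 (insert('q')): buffer="ruqvcq" (len 6), cursors c1@3 c2@6, authorship ..1..2
After op 6 (move_right): buffer="ruqvcq" (len 6), cursors c1@4 c2@6, authorship ..1..2
After op 7 (move_right): buffer="ruqvcq" (len 6), cursors c1@5 c2@6, authorship ..1..2
After op 8 (insert('a')): buffer="ruqvcaqa" (len 8), cursors c1@6 c2@8, authorship ..1..122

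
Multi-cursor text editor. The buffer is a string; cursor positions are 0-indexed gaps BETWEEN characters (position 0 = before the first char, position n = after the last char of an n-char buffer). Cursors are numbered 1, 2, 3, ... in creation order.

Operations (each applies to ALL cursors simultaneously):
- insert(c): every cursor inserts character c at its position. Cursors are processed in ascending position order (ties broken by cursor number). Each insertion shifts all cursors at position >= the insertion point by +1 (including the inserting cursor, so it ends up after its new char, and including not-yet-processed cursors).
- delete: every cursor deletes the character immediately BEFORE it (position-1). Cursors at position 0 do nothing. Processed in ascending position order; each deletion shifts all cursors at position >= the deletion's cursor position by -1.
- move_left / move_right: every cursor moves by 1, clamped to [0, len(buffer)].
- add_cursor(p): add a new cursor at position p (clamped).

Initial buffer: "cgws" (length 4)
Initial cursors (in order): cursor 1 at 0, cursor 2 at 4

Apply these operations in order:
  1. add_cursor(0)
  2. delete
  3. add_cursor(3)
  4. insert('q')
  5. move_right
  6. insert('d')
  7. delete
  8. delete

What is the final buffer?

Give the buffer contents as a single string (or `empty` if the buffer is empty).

Answer: qgw

Derivation:
After op 1 (add_cursor(0)): buffer="cgws" (len 4), cursors c1@0 c3@0 c2@4, authorship ....
After op 2 (delete): buffer="cgw" (len 3), cursors c1@0 c3@0 c2@3, authorship ...
After op 3 (add_cursor(3)): buffer="cgw" (len 3), cursors c1@0 c3@0 c2@3 c4@3, authorship ...
After op 4 (insert('q')): buffer="qqcgwqq" (len 7), cursors c1@2 c3@2 c2@7 c4@7, authorship 13...24
After op 5 (move_right): buffer="qqcgwqq" (len 7), cursors c1@3 c3@3 c2@7 c4@7, authorship 13...24
After op 6 (insert('d')): buffer="qqcddgwqqdd" (len 11), cursors c1@5 c3@5 c2@11 c4@11, authorship 13.13..2424
After op 7 (delete): buffer="qqcgwqq" (len 7), cursors c1@3 c3@3 c2@7 c4@7, authorship 13...24
After op 8 (delete): buffer="qgw" (len 3), cursors c1@1 c3@1 c2@3 c4@3, authorship 1..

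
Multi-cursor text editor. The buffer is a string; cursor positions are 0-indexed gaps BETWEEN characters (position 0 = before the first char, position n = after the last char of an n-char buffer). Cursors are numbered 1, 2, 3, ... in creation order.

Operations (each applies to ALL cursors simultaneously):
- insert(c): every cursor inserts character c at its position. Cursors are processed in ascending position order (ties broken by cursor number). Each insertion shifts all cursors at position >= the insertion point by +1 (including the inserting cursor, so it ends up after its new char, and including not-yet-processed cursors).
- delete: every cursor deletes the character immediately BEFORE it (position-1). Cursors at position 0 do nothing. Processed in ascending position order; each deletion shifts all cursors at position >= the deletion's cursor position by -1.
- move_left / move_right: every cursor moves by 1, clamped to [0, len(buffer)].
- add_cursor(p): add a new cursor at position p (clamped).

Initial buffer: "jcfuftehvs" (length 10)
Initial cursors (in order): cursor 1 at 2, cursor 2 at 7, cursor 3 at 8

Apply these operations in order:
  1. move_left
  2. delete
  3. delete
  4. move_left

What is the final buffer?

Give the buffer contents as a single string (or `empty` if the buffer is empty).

After op 1 (move_left): buffer="jcfuftehvs" (len 10), cursors c1@1 c2@6 c3@7, authorship ..........
After op 2 (delete): buffer="cfufhvs" (len 7), cursors c1@0 c2@4 c3@4, authorship .......
After op 3 (delete): buffer="cfhvs" (len 5), cursors c1@0 c2@2 c3@2, authorship .....
After op 4 (move_left): buffer="cfhvs" (len 5), cursors c1@0 c2@1 c3@1, authorship .....

Answer: cfhvs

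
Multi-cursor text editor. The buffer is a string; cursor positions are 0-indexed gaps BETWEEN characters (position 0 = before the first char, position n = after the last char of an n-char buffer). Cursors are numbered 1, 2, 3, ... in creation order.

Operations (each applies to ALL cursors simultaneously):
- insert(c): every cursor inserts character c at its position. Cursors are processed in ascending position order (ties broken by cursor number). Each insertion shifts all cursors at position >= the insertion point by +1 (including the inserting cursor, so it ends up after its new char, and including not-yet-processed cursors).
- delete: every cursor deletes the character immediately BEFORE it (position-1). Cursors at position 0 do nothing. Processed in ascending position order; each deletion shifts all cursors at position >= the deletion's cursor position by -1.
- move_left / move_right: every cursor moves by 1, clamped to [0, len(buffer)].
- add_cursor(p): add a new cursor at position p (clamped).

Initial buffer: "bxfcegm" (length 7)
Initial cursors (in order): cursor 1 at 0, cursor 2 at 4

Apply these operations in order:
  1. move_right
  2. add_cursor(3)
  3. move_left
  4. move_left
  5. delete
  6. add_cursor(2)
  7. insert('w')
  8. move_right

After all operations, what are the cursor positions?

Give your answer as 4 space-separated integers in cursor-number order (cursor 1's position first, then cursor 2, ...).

Answer: 3 5 3 7

Derivation:
After op 1 (move_right): buffer="bxfcegm" (len 7), cursors c1@1 c2@5, authorship .......
After op 2 (add_cursor(3)): buffer="bxfcegm" (len 7), cursors c1@1 c3@3 c2@5, authorship .......
After op 3 (move_left): buffer="bxfcegm" (len 7), cursors c1@0 c3@2 c2@4, authorship .......
After op 4 (move_left): buffer="bxfcegm" (len 7), cursors c1@0 c3@1 c2@3, authorship .......
After op 5 (delete): buffer="xcegm" (len 5), cursors c1@0 c3@0 c2@1, authorship .....
After op 6 (add_cursor(2)): buffer="xcegm" (len 5), cursors c1@0 c3@0 c2@1 c4@2, authorship .....
After op 7 (insert('w')): buffer="wwxwcwegm" (len 9), cursors c1@2 c3@2 c2@4 c4@6, authorship 13.2.4...
After op 8 (move_right): buffer="wwxwcwegm" (len 9), cursors c1@3 c3@3 c2@5 c4@7, authorship 13.2.4...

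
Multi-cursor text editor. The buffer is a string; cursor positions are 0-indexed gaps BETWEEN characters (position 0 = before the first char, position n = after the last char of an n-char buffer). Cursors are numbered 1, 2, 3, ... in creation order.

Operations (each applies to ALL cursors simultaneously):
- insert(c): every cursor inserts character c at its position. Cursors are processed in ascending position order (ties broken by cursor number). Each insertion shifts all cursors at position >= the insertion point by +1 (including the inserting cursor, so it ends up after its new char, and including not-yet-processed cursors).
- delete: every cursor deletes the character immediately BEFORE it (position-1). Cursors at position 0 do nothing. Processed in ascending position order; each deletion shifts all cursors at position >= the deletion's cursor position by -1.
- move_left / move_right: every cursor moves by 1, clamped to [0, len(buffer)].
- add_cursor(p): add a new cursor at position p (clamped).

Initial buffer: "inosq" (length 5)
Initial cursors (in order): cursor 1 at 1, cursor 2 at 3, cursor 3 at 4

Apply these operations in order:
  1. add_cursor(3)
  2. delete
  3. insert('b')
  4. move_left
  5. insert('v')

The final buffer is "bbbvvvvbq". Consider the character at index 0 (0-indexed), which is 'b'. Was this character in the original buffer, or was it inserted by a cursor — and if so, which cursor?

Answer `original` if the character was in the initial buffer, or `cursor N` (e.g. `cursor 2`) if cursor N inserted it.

After op 1 (add_cursor(3)): buffer="inosq" (len 5), cursors c1@1 c2@3 c4@3 c3@4, authorship .....
After op 2 (delete): buffer="q" (len 1), cursors c1@0 c2@0 c3@0 c4@0, authorship .
After op 3 (insert('b')): buffer="bbbbq" (len 5), cursors c1@4 c2@4 c3@4 c4@4, authorship 1234.
After op 4 (move_left): buffer="bbbbq" (len 5), cursors c1@3 c2@3 c3@3 c4@3, authorship 1234.
After op 5 (insert('v')): buffer="bbbvvvvbq" (len 9), cursors c1@7 c2@7 c3@7 c4@7, authorship 12312344.
Authorship (.=original, N=cursor N): 1 2 3 1 2 3 4 4 .
Index 0: author = 1

Answer: cursor 1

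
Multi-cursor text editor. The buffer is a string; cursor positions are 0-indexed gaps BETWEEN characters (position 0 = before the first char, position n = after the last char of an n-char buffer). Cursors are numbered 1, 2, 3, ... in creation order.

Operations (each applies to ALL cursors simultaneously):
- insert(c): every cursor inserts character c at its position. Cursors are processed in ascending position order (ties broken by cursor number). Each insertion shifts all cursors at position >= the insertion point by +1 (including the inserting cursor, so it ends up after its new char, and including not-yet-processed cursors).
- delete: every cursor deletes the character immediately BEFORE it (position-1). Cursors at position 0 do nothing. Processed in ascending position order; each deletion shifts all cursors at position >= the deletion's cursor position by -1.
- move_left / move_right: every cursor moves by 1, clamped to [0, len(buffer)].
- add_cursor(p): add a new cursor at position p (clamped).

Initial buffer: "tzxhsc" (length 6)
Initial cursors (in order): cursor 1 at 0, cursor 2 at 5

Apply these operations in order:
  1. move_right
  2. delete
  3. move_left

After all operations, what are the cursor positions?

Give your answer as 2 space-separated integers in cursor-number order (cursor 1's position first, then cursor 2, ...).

After op 1 (move_right): buffer="tzxhsc" (len 6), cursors c1@1 c2@6, authorship ......
After op 2 (delete): buffer="zxhs" (len 4), cursors c1@0 c2@4, authorship ....
After op 3 (move_left): buffer="zxhs" (len 4), cursors c1@0 c2@3, authorship ....

Answer: 0 3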